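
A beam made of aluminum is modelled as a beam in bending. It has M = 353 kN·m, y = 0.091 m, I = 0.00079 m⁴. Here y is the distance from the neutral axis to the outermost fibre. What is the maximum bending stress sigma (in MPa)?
Model: a beam in bending, so sigma = (M·y) / I.
Convert to SI units:
  M = 353 kN·m = 353000 N·m
Substitute:
  sigma = (353000 × 0.091) / 0.00079
  sigma = 4.066 × 10⁷ Pa
Convert: sigma = 4.066 × 10⁷ Pa = 40.66 MPa
Final answer: sigma = 40.66 MPa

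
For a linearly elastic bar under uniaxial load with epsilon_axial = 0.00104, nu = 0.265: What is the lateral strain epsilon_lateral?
Model: a linearly elastic bar under uniaxial load, so epsilon_lateral = -nu·epsilon_axial.
Substitute:
  epsilon_lateral = -(0.265 × 0.00104)
  epsilon_lateral = -0.0002756
Final answer: epsilon_lateral = -0.0002756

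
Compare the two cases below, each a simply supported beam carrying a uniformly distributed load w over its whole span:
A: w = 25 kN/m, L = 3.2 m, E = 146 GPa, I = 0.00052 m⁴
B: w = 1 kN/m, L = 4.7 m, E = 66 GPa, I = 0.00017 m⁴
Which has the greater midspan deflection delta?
Model: a simply supported beam carrying a uniformly distributed load w over its whole span, so delta = (5·w·L^4) / (384·E·I) (SI units).
  A: delta = (5 × 25000 × 3.2^4) / (384 × (1.46 × 10¹¹) × 0.00052) = 0.0004496 m = 0.4496 mm
  B: delta = (5 × 1000 × 4.7^4) / (384 × (6.6 × 10¹⁰) × 0.00017) = 0.0005663 m = 0.5663 mm
0.5663 mm > 0.4496 mm, so B is larger.
Final answer: B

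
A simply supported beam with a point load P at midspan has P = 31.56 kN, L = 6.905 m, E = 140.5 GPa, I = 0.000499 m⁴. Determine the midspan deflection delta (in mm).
Model: a simply supported beam with a point load P at midspan, so delta = (P·L^3) / (48·E·I).
Convert to SI units:
  P = 31.56 kN = 31560 N
  E = 140.5 GPa = 1.405 × 10¹¹ Pa
Substitute:
  delta = (31560 × 6.905^3) / (48 × (1.405 × 10¹¹) × 0.000499)
  delta = 0.003088 m
Convert: delta = 0.003088 m = 3.088 mm
Final answer: delta = 3.088 mm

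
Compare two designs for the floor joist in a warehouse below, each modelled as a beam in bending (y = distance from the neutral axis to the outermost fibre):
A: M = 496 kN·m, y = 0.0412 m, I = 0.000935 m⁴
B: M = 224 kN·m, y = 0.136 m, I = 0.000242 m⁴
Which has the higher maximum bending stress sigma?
Model: a beam in bending (y = distance from the neutral axis to the outermost fibre), so sigma = (M·y) / I (SI units).
  A: sigma = (496000 × 0.0412) / 0.000935 = 2.186 × 10⁷ Pa = 21.86 MPa
  B: sigma = (224000 × 0.136) / 0.000242 = 1.259 × 10⁸ Pa = 125.9 MPa
125.9 MPa > 21.86 MPa, so B is larger.
Final answer: B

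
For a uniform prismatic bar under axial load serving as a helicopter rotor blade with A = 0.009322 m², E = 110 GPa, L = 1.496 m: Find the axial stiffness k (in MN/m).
Model: a uniform prismatic bar under axial load, so k = (A·E) / L.
Convert to SI units:
  E = 110 GPa = 1.1 × 10¹¹ Pa
Substitute:
  k = (0.009322 × (1.1 × 10¹¹)) / 1.496
  k = 6.854 × 10⁸ N/m
Convert: k = 6.854 × 10⁸ N/m = 685.4 MN/m
Final answer: k = 685.4 MN/m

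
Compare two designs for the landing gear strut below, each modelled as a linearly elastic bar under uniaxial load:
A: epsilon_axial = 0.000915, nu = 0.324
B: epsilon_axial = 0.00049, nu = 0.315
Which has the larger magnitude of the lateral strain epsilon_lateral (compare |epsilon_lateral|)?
Model: a linearly elastic bar under uniaxial load, so epsilon_lateral = -nu·epsilon_axial (SI units).
  A: epsilon_lateral = -(0.324 × 0.000915) = -0.0002965
  B: epsilon_lateral = -(0.315 × 0.00049) = -0.0001543
|epsilon_lateral|: A = 0.0002965, B = 0.0001543, so A is larger in magnitude.
Final answer: A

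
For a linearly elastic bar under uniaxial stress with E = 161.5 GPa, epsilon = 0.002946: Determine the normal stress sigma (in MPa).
Model: a linearly elastic bar under uniaxial stress, so sigma = E·epsilon.
Convert to SI units:
  E = 161.5 GPa = 1.615 × 10¹¹ Pa
Substitute:
  sigma = (1.615 × 10¹¹) × 0.002946
  sigma = 4.758 × 10⁸ Pa
Convert: sigma = 4.758 × 10⁸ Pa = 475.8 MPa
Final answer: sigma = 475.8 MPa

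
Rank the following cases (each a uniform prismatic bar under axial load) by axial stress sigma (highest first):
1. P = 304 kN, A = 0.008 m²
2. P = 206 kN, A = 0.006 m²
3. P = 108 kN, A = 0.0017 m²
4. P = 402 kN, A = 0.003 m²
Model: a uniform prismatic bar under axial load, so sigma = P / A (SI units).
  Case 1: sigma = 304000 / 0.008 = 3.8 × 10⁷ Pa = 38 MPa
  Case 2: sigma = 206000 / 0.006 = 3.433 × 10⁷ Pa = 34.33 MPa
  Case 3: sigma = 108000 / 0.0017 = 6.353 × 10⁷ Pa = 63.53 MPa
  Case 4: sigma = 402000 / 0.003 = 1.34 × 10⁸ Pa = 134 MPa
Ordering: 134 MPa (case 4) > 63.53 MPa (case 3) > 38 MPa (case 1) > 34.33 MPa (case 2)
Final answer: 4, 3, 1, 2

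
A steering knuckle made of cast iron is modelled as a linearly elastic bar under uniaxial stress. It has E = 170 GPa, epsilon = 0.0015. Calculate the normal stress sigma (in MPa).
Model: a linearly elastic bar under uniaxial stress, so sigma = E·epsilon.
Convert to SI units:
  E = 170 GPa = 1.7 × 10¹¹ Pa
Substitute:
  sigma = (1.7 × 10¹¹) × 0.0015
  sigma = 2.55 × 10⁸ Pa
Convert: sigma = 2.55 × 10⁸ Pa = 255 MPa
Final answer: sigma = 255 MPa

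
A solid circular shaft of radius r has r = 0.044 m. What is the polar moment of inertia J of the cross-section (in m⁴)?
Model: a solid circular shaft of radius r, so J = (π·r^4) / 2.
Substitute:
  J = (π × 0.044^4) / 2
  J = 5.887 × 10⁻⁶ m⁴
Final answer: J = 5.887 × 10⁻⁶ m⁴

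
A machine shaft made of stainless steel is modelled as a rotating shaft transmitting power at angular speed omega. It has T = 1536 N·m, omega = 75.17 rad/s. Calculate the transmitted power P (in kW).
Model: a rotating shaft transmitting power at angular speed omega, so P = T·omega.
Substitute:
  P = 1536 × 75.17
  P = 115500 W
Convert: P = 115500 W = 115.5 kW
Final answer: P = 115.5 kW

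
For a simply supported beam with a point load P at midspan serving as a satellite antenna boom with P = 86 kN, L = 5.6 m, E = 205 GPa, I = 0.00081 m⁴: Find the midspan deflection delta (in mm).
Model: a simply supported beam with a point load P at midspan, so delta = (P·L^3) / (48·E·I).
Convert to SI units:
  P = 86 kN = 86000 N
  E = 205 GPa = 2.05 × 10¹¹ Pa
Substitute:
  delta = (86000 × 5.6^3) / (48 × (2.05 × 10¹¹) × 0.00081)
  delta = 0.001895 m
Convert: delta = 0.001895 m = 1.895 mm
Final answer: delta = 1.895 mm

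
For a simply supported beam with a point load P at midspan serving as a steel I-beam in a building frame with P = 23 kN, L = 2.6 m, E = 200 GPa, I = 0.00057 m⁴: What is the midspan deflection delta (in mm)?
Model: a simply supported beam with a point load P at midspan, so delta = (P·L^3) / (48·E·I).
Convert to SI units:
  P = 23 kN = 23000 N
  E = 200 GPa = 2 × 10¹¹ Pa
Substitute:
  delta = (23000 × 2.6^3) / (48 × (2 × 10¹¹) × 0.00057)
  delta = 7.388 × 10⁻⁵ m
Convert: delta = 7.388 × 10⁻⁵ m = 0.07388 mm
Final answer: delta = 0.07388 mm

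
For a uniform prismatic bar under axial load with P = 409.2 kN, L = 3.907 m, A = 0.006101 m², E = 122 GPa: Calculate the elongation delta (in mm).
Model: a uniform prismatic bar under axial load, so delta = (P·L) / (A·E).
Convert to SI units:
  P = 409.2 kN = 409200 N
  E = 122 GPa = 1.22 × 10¹¹ Pa
Substitute:
  delta = (409200 × 3.907) / (0.006101 × (1.22 × 10¹¹))
  delta = 0.002148 m
Convert: delta = 0.002148 m = 2.148 mm
Final answer: delta = 2.148 mm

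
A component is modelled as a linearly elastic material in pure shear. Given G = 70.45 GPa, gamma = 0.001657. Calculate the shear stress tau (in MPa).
Model: a linearly elastic material in pure shear, so tau = G·gamma.
Convert to SI units:
  G = 70.45 GPa = 7.045 × 10¹⁰ Pa
Substitute:
  tau = (7.045 × 10¹⁰) × 0.001657
  tau = 1.167 × 10⁸ Pa
Convert: tau = 1.167 × 10⁸ Pa = 116.7 MPa
Final answer: tau = 116.7 MPa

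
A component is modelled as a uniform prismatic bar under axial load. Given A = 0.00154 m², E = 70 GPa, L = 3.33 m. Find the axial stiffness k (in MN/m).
Model: a uniform prismatic bar under axial load, so k = (A·E) / L.
Convert to SI units:
  E = 70 GPa = 7 × 10¹⁰ Pa
Substitute:
  k = (0.00154 × (7 × 10¹⁰)) / 3.33
  k = 3.237 × 10⁷ N/m
Convert: k = 3.237 × 10⁷ N/m = 32.37 MN/m
Final answer: k = 32.37 MN/m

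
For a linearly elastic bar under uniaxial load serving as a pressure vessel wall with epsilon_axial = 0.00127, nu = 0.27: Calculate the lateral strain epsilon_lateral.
Model: a linearly elastic bar under uniaxial load, so epsilon_lateral = -nu·epsilon_axial.
Substitute:
  epsilon_lateral = -(0.27 × 0.00127)
  epsilon_lateral = -0.0003429
Final answer: epsilon_lateral = -0.0003429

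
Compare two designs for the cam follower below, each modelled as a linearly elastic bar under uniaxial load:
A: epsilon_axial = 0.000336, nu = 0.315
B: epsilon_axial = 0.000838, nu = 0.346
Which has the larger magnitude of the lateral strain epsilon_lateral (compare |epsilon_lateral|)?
Model: a linearly elastic bar under uniaxial load, so epsilon_lateral = -nu·epsilon_axial (SI units).
  A: epsilon_lateral = -(0.315 × 0.000336) = -0.0001058
  B: epsilon_lateral = -(0.346 × 0.000838) = -0.0002899
|epsilon_lateral|: A = 0.0001058, B = 0.0002899, so B is larger in magnitude.
Final answer: B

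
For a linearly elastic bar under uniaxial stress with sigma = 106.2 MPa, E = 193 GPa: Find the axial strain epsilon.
Model: a linearly elastic bar under uniaxial stress, so epsilon = sigma / E.
Convert to SI units:
  sigma = 106.2 MPa = 1.062 × 10⁸ Pa
  E = 193 GPa = 1.93 × 10¹¹ Pa
Substitute:
  epsilon = (1.062 × 10⁸) / (1.93 × 10¹¹)
  epsilon = 0.0005503
Final answer: epsilon = 0.0005503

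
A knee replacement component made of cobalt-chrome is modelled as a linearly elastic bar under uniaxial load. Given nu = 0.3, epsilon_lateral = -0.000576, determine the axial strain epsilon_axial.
Model: a linearly elastic bar under uniaxial load, so epsilon_lateral = -nu·epsilon_axial.
Solve for epsilon_axial: epsilon_axial = -epsilon_lateral / nu.
Substitute:
  epsilon_axial = -(-0.000576) / 0.3
  epsilon_axial = 0.00192
Final answer: epsilon_axial = 0.00192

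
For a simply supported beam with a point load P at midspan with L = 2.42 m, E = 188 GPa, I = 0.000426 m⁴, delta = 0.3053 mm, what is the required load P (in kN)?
Model: a simply supported beam with a point load P at midspan, so delta = (P·L^3) / (48·E·I).
Solve for P: P = (48·delta·E·I) / L^3.
Convert to SI units:
  E = 188 GPa = 1.88 × 10¹¹ Pa
  delta = 0.3053 mm = 0.0003053 m
Substitute:
  P = (48 × 0.0003053 × (1.88 × 10¹¹) × 0.000426) / 2.42^3
  P = 82810 N
Convert: P = 82810 N = 82.81 kN
Final answer: P = 82.81 kN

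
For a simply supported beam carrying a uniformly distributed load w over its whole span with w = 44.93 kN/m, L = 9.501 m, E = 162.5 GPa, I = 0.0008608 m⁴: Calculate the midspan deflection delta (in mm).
Model: a simply supported beam carrying a uniformly distributed load w over its whole span, so delta = (5·w·L^4) / (384·E·I).
Convert to SI units:
  w = 44.93 kN/m = 44930 N/m
  E = 162.5 GPa = 1.625 × 10¹¹ Pa
Substitute:
  delta = (5 × 44930 × 9.501^4) / (384 × (1.625 × 10¹¹) × 0.0008608)
  delta = 0.03408 m
Convert: delta = 0.03408 m = 34.08 mm
Final answer: delta = 34.08 mm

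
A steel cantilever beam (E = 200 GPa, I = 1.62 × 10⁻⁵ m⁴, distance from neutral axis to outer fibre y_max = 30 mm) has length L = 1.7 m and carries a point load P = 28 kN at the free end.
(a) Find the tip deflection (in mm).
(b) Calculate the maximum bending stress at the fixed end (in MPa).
(a) Tip deflection of a cantilever with an end point load: δ = P·L^3 / (3·E·I). Convert P = 28 kN = 28000 N, E = 200 GPa = 2 × 10¹¹ Pa.
  δ = (28000 × 1.7^3) / (3 × (2 × 10¹¹) × (1.62 × 10⁻⁵)) = 0.01415 m = 14.15 mm
(b) Maximum bending moment at the fixed end: M = P·L = 28000 × 1.7 = 47600 N·m. Convert y_max = 30 mm = 0.03 m.
  σ = M·y_max / I = (47600 × 0.03) / (1.62 × 10⁻⁵) = 8.815 × 10⁷ Pa = 88.15 MPa
Final answer: (a) δ = 14.15 mm, (b) σ = 88.15 MPa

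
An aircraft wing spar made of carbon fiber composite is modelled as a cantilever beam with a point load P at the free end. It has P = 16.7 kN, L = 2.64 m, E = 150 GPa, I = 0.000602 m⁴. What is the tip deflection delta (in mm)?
Model: a cantilever beam with a point load P at the free end, so delta = (P·L^3) / (3·E·I).
Convert to SI units:
  P = 16.7 kN = 16700 N
  E = 150 GPa = 1.5 × 10¹¹ Pa
Substitute:
  delta = (16700 × 2.64^3) / (3 × (1.5 × 10¹¹) × 0.000602)
  delta = 0.001134 m
Convert: delta = 0.001134 m = 1.134 mm
Final answer: delta = 1.134 mm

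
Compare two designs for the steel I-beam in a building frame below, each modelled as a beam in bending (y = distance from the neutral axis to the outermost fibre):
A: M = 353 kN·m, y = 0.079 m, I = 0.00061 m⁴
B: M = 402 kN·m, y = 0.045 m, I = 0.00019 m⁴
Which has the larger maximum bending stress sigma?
Model: a beam in bending (y = distance from the neutral axis to the outermost fibre), so sigma = (M·y) / I (SI units).
  A: sigma = (353000 × 0.079) / 0.00061 = 4.572 × 10⁷ Pa = 45.72 MPa
  B: sigma = (402000 × 0.045) / 0.00019 = 9.521 × 10⁷ Pa = 95.21 MPa
95.21 MPa > 45.72 MPa, so B is larger.
Final answer: B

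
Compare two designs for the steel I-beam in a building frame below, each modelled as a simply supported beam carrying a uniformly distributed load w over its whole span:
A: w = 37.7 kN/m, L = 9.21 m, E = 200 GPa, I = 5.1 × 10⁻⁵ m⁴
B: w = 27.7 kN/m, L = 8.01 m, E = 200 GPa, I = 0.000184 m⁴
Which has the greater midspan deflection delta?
Model: a simply supported beam carrying a uniformly distributed load w over its whole span, so delta = (5·w·L^4) / (384·E·I) (SI units).
  A: delta = (5 × 37700 × 9.21^4) / (384 × (2 × 10¹¹) × (5.1 × 10⁻⁵)) = 0.3463 m = 346.3 mm
  B: delta = (5 × 27700 × 8.01^4) / (384 × (2 × 10¹¹) × 0.000184) = 0.04035 m = 40.35 mm
346.3 mm > 40.35 mm, so A is larger.
Final answer: A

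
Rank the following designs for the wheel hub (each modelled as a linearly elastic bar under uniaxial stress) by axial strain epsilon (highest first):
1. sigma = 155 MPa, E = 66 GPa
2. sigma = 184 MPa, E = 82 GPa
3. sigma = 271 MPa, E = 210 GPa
Model: a linearly elastic bar under uniaxial stress, so epsilon = sigma / E (SI units).
  Case 1: epsilon = (1.55 × 10⁸) / (6.6 × 10¹⁰) = 0.002348
  Case 2: epsilon = (1.84 × 10⁸) / (8.2 × 10¹⁰) = 0.002244
  Case 3: epsilon = (2.71 × 10⁸) / (2.1 × 10¹¹) = 0.00129
Ordering: 0.002348 (case 1) > 0.002244 (case 2) > 0.00129 (case 3)
Final answer: 1, 2, 3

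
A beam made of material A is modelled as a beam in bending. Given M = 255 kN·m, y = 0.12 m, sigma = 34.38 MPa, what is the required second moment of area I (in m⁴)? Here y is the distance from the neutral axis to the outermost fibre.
Model: a beam in bending, so sigma = (M·y) / I.
Solve for I: I = (M·y) / sigma.
Convert to SI units:
  M = 255 kN·m = 255000 N·m
  sigma = 34.38 MPa = 3.438 × 10⁷ Pa
Substitute:
  I = (255000 × 0.12) / (3.438 × 10⁷)
  I = 0.0008901 m⁴
Final answer: I = 0.0008901 m⁴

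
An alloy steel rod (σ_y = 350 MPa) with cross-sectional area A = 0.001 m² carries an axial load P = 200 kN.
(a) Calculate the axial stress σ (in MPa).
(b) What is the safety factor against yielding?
(a) Axial stress σ = P/A. Convert P = 200 kN = 200000 N.
  σ = 200000 / 0.001 = 2 × 10⁸ Pa = 200 MPa
(b) Safety factor SF = σ_y/σ = 350 / 200 = 1.75
Final answer: (a) σ = 200 MPa, (b) SF = 1.75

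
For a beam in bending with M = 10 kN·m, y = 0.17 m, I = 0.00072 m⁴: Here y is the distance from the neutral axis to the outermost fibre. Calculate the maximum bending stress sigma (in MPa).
Model: a beam in bending, so sigma = (M·y) / I.
Convert to SI units:
  M = 10 kN·m = 10000 N·m
Substitute:
  sigma = (10000 × 0.17) / 0.00072
  sigma = 2.361 × 10⁶ Pa
Convert: sigma = 2.361 × 10⁶ Pa = 2.361 MPa
Final answer: sigma = 2.361 MPa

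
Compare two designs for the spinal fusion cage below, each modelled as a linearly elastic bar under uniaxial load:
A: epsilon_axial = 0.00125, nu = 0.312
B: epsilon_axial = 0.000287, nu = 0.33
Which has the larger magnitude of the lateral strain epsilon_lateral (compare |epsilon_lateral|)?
Model: a linearly elastic bar under uniaxial load, so epsilon_lateral = -nu·epsilon_axial (SI units).
  A: epsilon_lateral = -(0.312 × 0.00125) = -0.00039
  B: epsilon_lateral = -(0.33 × 0.000287) = -9.471 × 10⁻⁵
|epsilon_lateral|: A = 0.00039, B = 9.471 × 10⁻⁵, so A is larger in magnitude.
Final answer: A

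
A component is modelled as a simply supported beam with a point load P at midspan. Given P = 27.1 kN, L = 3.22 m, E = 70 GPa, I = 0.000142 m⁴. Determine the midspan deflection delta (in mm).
Model: a simply supported beam with a point load P at midspan, so delta = (P·L^3) / (48·E·I).
Convert to SI units:
  P = 27.1 kN = 27100 N
  E = 70 GPa = 7 × 10¹⁰ Pa
Substitute:
  delta = (27100 × 3.22^3) / (48 × (7 × 10¹⁰) × 0.000142)
  delta = 0.001896 m
Convert: delta = 0.001896 m = 1.896 mm
Final answer: delta = 1.896 mm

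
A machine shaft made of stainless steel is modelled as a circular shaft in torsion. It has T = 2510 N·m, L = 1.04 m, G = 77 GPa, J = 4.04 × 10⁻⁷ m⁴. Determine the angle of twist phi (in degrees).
Model: a circular shaft in torsion, so phi = (T·L) / (G·J).
Convert to SI units:
  G = 77 GPa = 7.7 × 10¹⁰ Pa
Substitute:
  phi = (2510 × 1.04) / ((7.7 × 10¹⁰) × (4.04 × 10⁻⁷))
  phi = 0.08391 rad
Convert to degrees: phi = 0.08391 × 180/π = 4.808°
Final answer: phi = 4.808°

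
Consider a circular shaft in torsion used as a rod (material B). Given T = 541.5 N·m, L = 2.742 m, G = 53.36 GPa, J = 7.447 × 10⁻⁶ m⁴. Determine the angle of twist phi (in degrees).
Model: a circular shaft in torsion, so phi = (T·L) / (G·J).
Convert to SI units:
  G = 53.36 GPa = 5.336 × 10¹⁰ Pa
Substitute:
  phi = (541.5 × 2.742) / ((5.336 × 10¹⁰) × (7.447 × 10⁻⁶))
  phi = 0.003737 rad
Convert to degrees: phi = 0.003737 × 180/π = 0.2141°
Final answer: phi = 0.2141°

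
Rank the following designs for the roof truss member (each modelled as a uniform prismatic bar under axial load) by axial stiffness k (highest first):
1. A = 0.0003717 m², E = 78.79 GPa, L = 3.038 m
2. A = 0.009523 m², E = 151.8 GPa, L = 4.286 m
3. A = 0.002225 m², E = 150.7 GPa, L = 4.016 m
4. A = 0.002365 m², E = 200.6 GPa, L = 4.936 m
Model: a uniform prismatic bar under axial load, so k = (A·E) / L (SI units).
  Case 1: k = (0.0003717 × (7.879 × 10¹⁰)) / 3.038 = 9.64 × 10⁶ N/m = 9.64 MN/m
  Case 2: k = (0.009523 × (1.518 × 10¹¹)) / 4.286 = 3.373 × 10⁸ N/m = 337.3 MN/m
  Case 3: k = (0.002225 × (1.507 × 10¹¹)) / 4.016 = 8.349 × 10⁷ N/m = 83.49 MN/m
  Case 4: k = (0.002365 × (2.006 × 10¹¹)) / 4.936 = 9.611 × 10⁷ N/m = 96.11 MN/m
Ordering: 337.3 MN/m (case 2) > 96.11 MN/m (case 4) > 83.49 MN/m (case 3) > 9.64 MN/m (case 1)
Final answer: 2, 4, 3, 1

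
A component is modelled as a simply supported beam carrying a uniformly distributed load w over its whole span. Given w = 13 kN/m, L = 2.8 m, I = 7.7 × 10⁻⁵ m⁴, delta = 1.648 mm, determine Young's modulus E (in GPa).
Model: a simply supported beam carrying a uniformly distributed load w over its whole span, so delta = (5·w·L^4) / (384·E·I).
Solve for E: E = (5·w·L^4) / (384·delta·I).
Convert to SI units:
  w = 13 kN/m = 13000 N/m
  delta = 1.648 mm = 0.001648 m
Substitute:
  E = (5 × 13000 × 2.8^4) / (384 × 0.001648 × (7.7 × 10⁻⁵))
  E = 8.199 × 10¹⁰ Pa
Convert: E = 8.199 × 10¹⁰ Pa = 81.99 GPa
Final answer: E = 81.99 GPa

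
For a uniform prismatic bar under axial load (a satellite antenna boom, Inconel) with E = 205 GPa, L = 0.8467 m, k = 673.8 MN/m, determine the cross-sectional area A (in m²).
Model: a uniform prismatic bar under axial load, so k = (A·E) / L.
Solve for A: A = (k·L) / E.
Convert to SI units:
  E = 205 GPa = 2.05 × 10¹¹ Pa
  k = 673.8 MN/m = 6.738 × 10⁸ N/m
Substitute:
  A = ((6.738 × 10⁸) × 0.8467) / (2.05 × 10¹¹)
  A = 0.002783 m²
Final answer: A = 0.002783 m²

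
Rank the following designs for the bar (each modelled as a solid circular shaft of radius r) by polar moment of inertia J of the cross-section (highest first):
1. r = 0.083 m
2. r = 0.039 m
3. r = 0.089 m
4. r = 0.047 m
Model: a solid circular shaft of radius r, so J = (π·r^4) / 2 (SI units).
  Case 1: J = (π × 0.083^4) / 2 = 7.455 × 10⁻⁵ m⁴
  Case 2: J = (π × 0.039^4) / 2 = 3.634 × 10⁻⁶ m⁴
  Case 3: J = (π × 0.089^4) / 2 = 9.856 × 10⁻⁵ m⁴
  Case 4: J = (π × 0.047^4) / 2 = 7.665 × 10⁻⁶ m⁴
Ordering: 9.856 × 10⁻⁵ m⁴ (case 3) > 7.455 × 10⁻⁵ m⁴ (case 1) > 7.665 × 10⁻⁶ m⁴ (case 4) > 3.634 × 10⁻⁶ m⁴ (case 2)
Final answer: 3, 1, 4, 2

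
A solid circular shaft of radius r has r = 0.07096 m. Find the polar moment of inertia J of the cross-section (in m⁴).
Model: a solid circular shaft of radius r, so J = (π·r^4) / 2.
Substitute:
  J = (π × 0.07096^4) / 2
  J = 3.983 × 10⁻⁵ m⁴
Final answer: J = 3.983 × 10⁻⁵ m⁴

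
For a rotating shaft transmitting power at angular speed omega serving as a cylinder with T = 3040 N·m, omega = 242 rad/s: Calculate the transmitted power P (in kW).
Model: a rotating shaft transmitting power at angular speed omega, so P = T·omega.
Substitute:
  P = 3040 × 242
  P = 735700 W
Convert: P = 735700 W = 735.7 kW
Final answer: P = 735.7 kW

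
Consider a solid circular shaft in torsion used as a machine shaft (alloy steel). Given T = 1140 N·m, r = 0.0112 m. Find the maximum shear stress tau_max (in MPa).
Model: a solid circular shaft in torsion, so tau_max = (2·T) / (π·r^3).
Substitute:
  tau_max = (2 × 1140) / (π × 0.0112^3)
  tau_max = 5.166 × 10⁸ Pa
Convert: tau_max = 5.166 × 10⁸ Pa = 516.6 MPa
Final answer: tau_max = 516.6 MPa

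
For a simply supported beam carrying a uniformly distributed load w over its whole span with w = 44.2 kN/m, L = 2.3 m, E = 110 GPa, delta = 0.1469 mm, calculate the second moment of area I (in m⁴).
Model: a simply supported beam carrying a uniformly distributed load w over its whole span, so delta = (5·w·L^4) / (384·E·I).
Solve for I: I = (5·w·L^4) / (384·delta·E).
Convert to SI units:
  w = 44.2 kN/m = 44200 N/m
  E = 110 GPa = 1.1 × 10¹¹ Pa
  delta = 0.1469 mm = 0.0001469 m
Substitute:
  I = (5 × 44200 × 2.3^4) / (384 × 0.0001469 × (1.1 × 10¹¹))
  I = 0.0009967 m⁴
Final answer: I = 0.0009967 m⁴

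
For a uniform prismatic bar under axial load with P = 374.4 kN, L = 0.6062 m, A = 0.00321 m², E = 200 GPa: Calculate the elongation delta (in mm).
Model: a uniform prismatic bar under axial load, so delta = (P·L) / (A·E).
Convert to SI units:
  P = 374.4 kN = 374400 N
  E = 200 GPa = 2 × 10¹¹ Pa
Substitute:
  delta = (374400 × 0.6062) / (0.00321 × (2 × 10¹¹))
  delta = 0.0003535 m
Convert: delta = 0.0003535 m = 0.3535 mm
Final answer: delta = 0.3535 mm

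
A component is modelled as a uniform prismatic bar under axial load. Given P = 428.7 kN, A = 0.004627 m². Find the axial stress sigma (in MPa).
Model: a uniform prismatic bar under axial load, so sigma = P / A.
Convert to SI units:
  P = 428.7 kN = 428700 N
Substitute:
  sigma = 428700 / 0.004627
  sigma = 9.265 × 10⁷ Pa
Convert: sigma = 9.265 × 10⁷ Pa = 92.65 MPa
Final answer: sigma = 92.65 MPa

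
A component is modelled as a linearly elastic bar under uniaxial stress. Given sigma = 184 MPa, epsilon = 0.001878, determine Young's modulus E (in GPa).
Model: a linearly elastic bar under uniaxial stress, so epsilon = sigma / E.
Solve for E: E = sigma / epsilon.
Convert to SI units:
  sigma = 184 MPa = 1.84 × 10⁸ Pa
Substitute:
  E = (1.84 × 10⁸) / 0.001878
  E = 9.798 × 10¹⁰ Pa
Convert: E = 9.798 × 10¹⁰ Pa = 97.98 GPa
Final answer: E = 97.98 GPa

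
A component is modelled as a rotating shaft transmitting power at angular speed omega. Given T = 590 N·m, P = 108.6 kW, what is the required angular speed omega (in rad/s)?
Model: a rotating shaft transmitting power at angular speed omega, so P = T·omega.
Solve for omega: omega = P / T.
Convert to SI units:
  P = 108.6 kW = 108600 W
Substitute:
  omega = 108600 / 590
  omega = 184.1 rad/s
Final answer: omega = 184.1 rad/s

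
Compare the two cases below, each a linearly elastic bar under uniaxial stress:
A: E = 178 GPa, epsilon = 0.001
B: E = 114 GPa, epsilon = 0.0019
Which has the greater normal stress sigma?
Model: a linearly elastic bar under uniaxial stress, so sigma = E·epsilon (SI units).
  A: sigma = (1.78 × 10¹¹) × 0.001 = 1.78 × 10⁸ Pa = 178 MPa
  B: sigma = (1.14 × 10¹¹) × 0.0019 = 2.166 × 10⁸ Pa = 216.6 MPa
216.6 MPa > 178 MPa, so B is larger.
Final answer: B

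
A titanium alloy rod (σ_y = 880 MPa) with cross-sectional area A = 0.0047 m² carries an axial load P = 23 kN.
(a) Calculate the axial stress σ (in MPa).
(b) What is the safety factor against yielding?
(a) Axial stress σ = P/A. Convert P = 23 kN = 23000 N.
  σ = 23000 / 0.0047 = 4.894 × 10⁶ Pa = 4.894 MPa
(b) Safety factor SF = σ_y/σ = 880 / 4.894 = 179.8
Final answer: (a) σ = 4.894 MPa, (b) SF = 179.8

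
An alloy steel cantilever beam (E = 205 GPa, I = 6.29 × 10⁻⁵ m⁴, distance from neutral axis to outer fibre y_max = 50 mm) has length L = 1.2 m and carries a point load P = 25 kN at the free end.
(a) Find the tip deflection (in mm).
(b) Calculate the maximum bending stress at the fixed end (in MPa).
(a) Tip deflection of a cantilever with an end point load: δ = P·L^3 / (3·E·I). Convert P = 25 kN = 25000 N, E = 205 GPa = 2.05 × 10¹¹ Pa.
  δ = (25000 × 1.2^3) / (3 × (2.05 × 10¹¹) × (6.29 × 10⁻⁵)) = 0.001117 m = 1.117 mm
(b) Maximum bending moment at the fixed end: M = P·L = 25000 × 1.2 = 30000 N·m. Convert y_max = 50 mm = 0.05 m.
  σ = M·y_max / I = (30000 × 0.05) / (6.29 × 10⁻⁵) = 2.385 × 10⁷ Pa = 23.85 MPa
Final answer: (a) δ = 1.117 mm, (b) σ = 23.85 MPa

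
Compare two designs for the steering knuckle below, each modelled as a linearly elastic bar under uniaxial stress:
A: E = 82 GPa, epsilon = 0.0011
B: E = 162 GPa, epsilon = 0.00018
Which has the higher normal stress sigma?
Model: a linearly elastic bar under uniaxial stress, so sigma = E·epsilon (SI units).
  A: sigma = (8.2 × 10¹⁰) × 0.0011 = 9.02 × 10⁷ Pa = 90.2 MPa
  B: sigma = (1.62 × 10¹¹) × 0.00018 = 2.916 × 10⁷ Pa = 29.16 MPa
90.2 MPa > 29.16 MPa, so A is larger.
Final answer: A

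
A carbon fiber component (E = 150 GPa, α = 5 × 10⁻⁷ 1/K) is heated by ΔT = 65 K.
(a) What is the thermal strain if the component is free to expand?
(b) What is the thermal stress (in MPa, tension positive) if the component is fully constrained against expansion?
(a) Free thermal strain ε_th = α·ΔT = (5 × 10⁻⁷) × 65 = 3.25 × 10⁻⁵
(b) Fully constrained, the expansion is suppressed, so σ = -E·α·ΔT. Convert E = 150 GPa = 1.5 × 10¹¹ Pa.
  σ = -(1.5 × 10¹¹) × (5 × 10⁻⁷) × 65 = -4.875 × 10⁶ Pa = -4.875 MPa (compressive)
Final answer: (a) ε_th = 3.25 × 10⁻⁵, (b) σ = -4.875 MPa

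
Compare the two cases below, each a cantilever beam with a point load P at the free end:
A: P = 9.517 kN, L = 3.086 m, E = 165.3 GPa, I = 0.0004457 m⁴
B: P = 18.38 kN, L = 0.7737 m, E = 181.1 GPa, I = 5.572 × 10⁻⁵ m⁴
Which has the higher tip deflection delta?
Model: a cantilever beam with a point load P at the free end, so delta = (P·L^3) / (3·E·I) (SI units).
  A: delta = (9517 × 3.086^3) / (3 × (1.653 × 10¹¹) × 0.0004457) = 0.001265 m = 1.265 mm
  B: delta = (18380 × 0.7737^3) / (3 × (1.811 × 10¹¹) × (5.572 × 10⁻⁵)) = 0.0002812 m = 0.2812 mm
1.265 mm > 0.2812 mm, so A is larger.
Final answer: A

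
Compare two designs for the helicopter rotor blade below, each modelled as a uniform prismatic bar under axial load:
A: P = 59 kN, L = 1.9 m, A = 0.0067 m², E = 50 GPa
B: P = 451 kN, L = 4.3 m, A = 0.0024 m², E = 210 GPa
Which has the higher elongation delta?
Model: a uniform prismatic bar under axial load, so delta = (P·L) / (A·E) (SI units).
  A: delta = (59000 × 1.9) / (0.0067 × (5 × 10¹⁰)) = 0.0003346 m = 0.3346 mm
  B: delta = (451000 × 4.3) / (0.0024 × (2.1 × 10¹¹)) = 0.003848 m = 3.848 mm
3.848 mm > 0.3346 mm, so B is larger.
Final answer: B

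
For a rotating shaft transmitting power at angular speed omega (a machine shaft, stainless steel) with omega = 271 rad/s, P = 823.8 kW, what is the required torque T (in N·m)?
Model: a rotating shaft transmitting power at angular speed omega, so P = T·omega.
Solve for T: T = P / omega.
Convert to SI units:
  P = 823.8 kW = 823800 W
Substitute:
  T = 823800 / 271
  T = 3040 N·m
Final answer: T = 3040 N·m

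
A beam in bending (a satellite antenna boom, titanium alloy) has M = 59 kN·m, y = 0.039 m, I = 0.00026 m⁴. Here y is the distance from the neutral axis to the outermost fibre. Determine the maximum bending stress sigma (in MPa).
Model: a beam in bending, so sigma = (M·y) / I.
Convert to SI units:
  M = 59 kN·m = 59000 N·m
Substitute:
  sigma = (59000 × 0.039) / 0.00026
  sigma = 8.85 × 10⁶ Pa
Convert: sigma = 8.85 × 10⁶ Pa = 8.85 MPa
Final answer: sigma = 8.85 MPa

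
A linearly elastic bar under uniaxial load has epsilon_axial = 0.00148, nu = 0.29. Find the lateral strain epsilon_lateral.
Model: a linearly elastic bar under uniaxial load, so epsilon_lateral = -nu·epsilon_axial.
Substitute:
  epsilon_lateral = -(0.29 × 0.00148)
  epsilon_lateral = -0.0004292
Final answer: epsilon_lateral = -0.0004292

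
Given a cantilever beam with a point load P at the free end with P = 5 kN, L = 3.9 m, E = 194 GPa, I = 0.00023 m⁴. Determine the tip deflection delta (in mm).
Model: a cantilever beam with a point load P at the free end, so delta = (P·L^3) / (3·E·I).
Convert to SI units:
  P = 5 kN = 5000 N
  E = 194 GPa = 1.94 × 10¹¹ Pa
Substitute:
  delta = (5000 × 3.9^3) / (3 × (1.94 × 10¹¹) × 0.00023)
  delta = 0.002216 m
Convert: delta = 0.002216 m = 2.216 mm
Final answer: delta = 2.216 mm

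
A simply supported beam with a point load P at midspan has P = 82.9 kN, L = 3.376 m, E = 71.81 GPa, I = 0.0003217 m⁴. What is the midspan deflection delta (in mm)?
Model: a simply supported beam with a point load P at midspan, so delta = (P·L^3) / (48·E·I).
Convert to SI units:
  P = 82.9 kN = 82900 N
  E = 71.81 GPa = 7.181 × 10¹⁰ Pa
Substitute:
  delta = (82900 × 3.376^3) / (48 × (7.181 × 10¹⁰) × 0.0003217)
  delta = 0.002877 m
Convert: delta = 0.002877 m = 2.877 mm
Final answer: delta = 2.877 mm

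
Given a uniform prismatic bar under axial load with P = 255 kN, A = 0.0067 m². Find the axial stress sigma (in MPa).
Model: a uniform prismatic bar under axial load, so sigma = P / A.
Convert to SI units:
  P = 255 kN = 255000 N
Substitute:
  sigma = 255000 / 0.0067
  sigma = 3.806 × 10⁷ Pa
Convert: sigma = 3.806 × 10⁷ Pa = 38.06 MPa
Final answer: sigma = 38.06 MPa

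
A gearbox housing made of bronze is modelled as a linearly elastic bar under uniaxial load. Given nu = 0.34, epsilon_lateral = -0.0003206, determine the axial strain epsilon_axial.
Model: a linearly elastic bar under uniaxial load, so epsilon_lateral = -nu·epsilon_axial.
Solve for epsilon_axial: epsilon_axial = -epsilon_lateral / nu.
Substitute:
  epsilon_axial = -(-0.0003206) / 0.34
  epsilon_axial = 0.0009429
Final answer: epsilon_axial = 0.0009429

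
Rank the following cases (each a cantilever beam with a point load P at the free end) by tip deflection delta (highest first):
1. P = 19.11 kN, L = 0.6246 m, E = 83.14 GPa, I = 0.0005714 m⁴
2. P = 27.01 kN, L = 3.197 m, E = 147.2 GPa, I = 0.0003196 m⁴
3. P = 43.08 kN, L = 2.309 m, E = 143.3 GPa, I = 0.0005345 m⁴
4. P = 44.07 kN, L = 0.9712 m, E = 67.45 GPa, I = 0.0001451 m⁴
Model: a cantilever beam with a point load P at the free end, so delta = (P·L^3) / (3·E·I) (SI units).
  Case 1: delta = (19110 × 0.6246^3) / (3 × (8.314 × 10¹⁰) × 0.0005714) = 3.267 × 10⁻⁵ m = 0.03267 mm
  Case 2: delta = (27010 × 3.197^3) / (3 × (1.472 × 10¹¹) × 0.0003196) = 0.006253 m = 6.253 mm
  Case 3: delta = (43080 × 2.309^3) / (3 × (1.433 × 10¹¹) × 0.0005345) = 0.002308 m = 2.308 mm
  Case 4: delta = (44070 × 0.9712^3) / (3 × (6.745 × 10¹⁰) × 0.0001451) = 0.001375 m = 1.375 mm
Ordering: 6.253 mm (case 2) > 2.308 mm (case 3) > 1.375 mm (case 4) > 0.03267 mm (case 1)
Final answer: 2, 3, 4, 1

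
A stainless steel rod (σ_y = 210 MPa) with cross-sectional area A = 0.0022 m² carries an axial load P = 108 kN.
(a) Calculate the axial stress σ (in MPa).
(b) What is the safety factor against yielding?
(a) Axial stress σ = P/A. Convert P = 108 kN = 108000 N.
  σ = 108000 / 0.0022 = 4.909 × 10⁷ Pa = 49.09 MPa
(b) Safety factor SF = σ_y/σ = 210 / 49.09 = 4.278
Final answer: (a) σ = 49.09 MPa, (b) SF = 4.278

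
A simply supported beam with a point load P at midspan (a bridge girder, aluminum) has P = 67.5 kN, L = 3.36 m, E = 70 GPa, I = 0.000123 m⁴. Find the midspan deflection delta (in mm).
Model: a simply supported beam with a point load P at midspan, so delta = (P·L^3) / (48·E·I).
Convert to SI units:
  P = 67.5 kN = 67500 N
  E = 70 GPa = 7 × 10¹⁰ Pa
Substitute:
  delta = (67500 × 3.36^3) / (48 × (7 × 10¹⁰) × 0.000123)
  delta = 0.006196 m
Convert: delta = 0.006196 m = 6.196 mm
Final answer: delta = 6.196 mm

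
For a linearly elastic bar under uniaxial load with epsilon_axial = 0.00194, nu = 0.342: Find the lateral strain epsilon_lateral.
Model: a linearly elastic bar under uniaxial load, so epsilon_lateral = -nu·epsilon_axial.
Substitute:
  epsilon_lateral = -(0.342 × 0.00194)
  epsilon_lateral = -0.0006635
Final answer: epsilon_lateral = -0.0006635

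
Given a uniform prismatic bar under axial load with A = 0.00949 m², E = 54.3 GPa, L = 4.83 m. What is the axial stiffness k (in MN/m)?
Model: a uniform prismatic bar under axial load, so k = (A·E) / L.
Convert to SI units:
  E = 54.3 GPa = 5.43 × 10¹⁰ Pa
Substitute:
  k = (0.00949 × (5.43 × 10¹⁰)) / 4.83
  k = 1.067 × 10⁸ N/m
Convert: k = 1.067 × 10⁸ N/m = 106.7 MN/m
Final answer: k = 106.7 MN/m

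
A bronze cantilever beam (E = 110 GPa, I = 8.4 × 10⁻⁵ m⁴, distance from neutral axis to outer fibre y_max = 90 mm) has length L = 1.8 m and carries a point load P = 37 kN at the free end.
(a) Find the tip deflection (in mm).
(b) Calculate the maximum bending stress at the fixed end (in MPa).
(a) Tip deflection of a cantilever with an end point load: δ = P·L^3 / (3·E·I). Convert P = 37 kN = 37000 N, E = 110 GPa = 1.1 × 10¹¹ Pa.
  δ = (37000 × 1.8^3) / (3 × (1.1 × 10¹¹) × (8.4 × 10⁻⁵)) = 0.007784 m = 7.784 mm
(b) Maximum bending moment at the fixed end: M = P·L = 37000 × 1.8 = 66600 N·m. Convert y_max = 90 mm = 0.09 m.
  σ = M·y_max / I = (66600 × 0.09) / (8.4 × 10⁻⁵) = 7.136 × 10⁷ Pa = 71.36 MPa
Final answer: (a) δ = 7.784 mm, (b) σ = 71.36 MPa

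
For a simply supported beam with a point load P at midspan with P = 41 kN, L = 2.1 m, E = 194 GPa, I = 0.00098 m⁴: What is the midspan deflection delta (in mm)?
Model: a simply supported beam with a point load P at midspan, so delta = (P·L^3) / (48·E·I).
Convert to SI units:
  P = 41 kN = 41000 N
  E = 194 GPa = 1.94 × 10¹¹ Pa
Substitute:
  delta = (41000 × 2.1^3) / (48 × (1.94 × 10¹¹) × 0.00098)
  delta = 4.161 × 10⁻⁵ m
Convert: delta = 4.161 × 10⁻⁵ m = 0.04161 mm
Final answer: delta = 0.04161 mm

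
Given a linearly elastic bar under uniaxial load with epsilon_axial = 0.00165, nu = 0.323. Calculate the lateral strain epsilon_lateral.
Model: a linearly elastic bar under uniaxial load, so epsilon_lateral = -nu·epsilon_axial.
Substitute:
  epsilon_lateral = -(0.323 × 0.00165)
  epsilon_lateral = -0.000533
Final answer: epsilon_lateral = -0.000533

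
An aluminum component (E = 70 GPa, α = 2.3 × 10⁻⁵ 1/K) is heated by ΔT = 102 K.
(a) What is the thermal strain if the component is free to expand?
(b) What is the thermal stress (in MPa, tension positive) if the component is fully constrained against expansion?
(a) Free thermal strain ε_th = α·ΔT = (2.3 × 10⁻⁵) × 102 = 0.002346
(b) Fully constrained, the expansion is suppressed, so σ = -E·α·ΔT. Convert E = 70 GPa = 7 × 10¹⁰ Pa.
  σ = -(7 × 10¹⁰) × (2.3 × 10⁻⁵) × 102 = -1.642 × 10⁸ Pa = -164.2 MPa (compressive)
Final answer: (a) ε_th = 0.002346, (b) σ = -164.2 MPa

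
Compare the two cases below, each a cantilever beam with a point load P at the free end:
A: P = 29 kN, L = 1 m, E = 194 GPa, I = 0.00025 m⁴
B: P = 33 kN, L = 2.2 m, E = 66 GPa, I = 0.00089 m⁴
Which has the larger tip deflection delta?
Model: a cantilever beam with a point load P at the free end, so delta = (P·L^3) / (3·E·I) (SI units).
  A: delta = (29000 × 1^3) / (3 × (1.94 × 10¹¹) × 0.00025) = 0.0001993 m = 0.1993 mm
  B: delta = (33000 × 2.2^3) / (3 × (6.6 × 10¹⁰) × 0.00089) = 0.001994 m = 1.994 mm
1.994 mm > 0.1993 mm, so B is larger.
Final answer: B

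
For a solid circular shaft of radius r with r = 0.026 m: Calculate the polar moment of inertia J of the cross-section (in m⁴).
Model: a solid circular shaft of radius r, so J = (π·r^4) / 2.
Substitute:
  J = (π × 0.026^4) / 2
  J = 7.178 × 10⁻⁷ m⁴
Final answer: J = 7.178 × 10⁻⁷ m⁴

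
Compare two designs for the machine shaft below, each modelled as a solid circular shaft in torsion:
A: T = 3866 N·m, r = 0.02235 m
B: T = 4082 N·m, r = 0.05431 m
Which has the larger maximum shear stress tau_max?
Model: a solid circular shaft in torsion, so tau_max = (2·T) / (π·r^3) (SI units).
  A: tau_max = (2 × 3866) / (π × 0.02235^3) = 2.204 × 10⁸ Pa = 220.4 MPa
  B: tau_max = (2 × 4082) / (π × 0.05431^3) = 1.622 × 10⁷ Pa = 16.22 MPa
220.4 MPa > 16.22 MPa, so A is larger.
Final answer: A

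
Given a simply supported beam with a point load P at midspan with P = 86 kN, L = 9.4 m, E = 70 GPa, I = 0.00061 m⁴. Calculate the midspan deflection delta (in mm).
Model: a simply supported beam with a point load P at midspan, so delta = (P·L^3) / (48·E·I).
Convert to SI units:
  P = 86 kN = 86000 N
  E = 70 GPa = 7 × 10¹⁰ Pa
Substitute:
  delta = (86000 × 9.4^3) / (48 × (7 × 10¹⁰) × 0.00061)
  delta = 0.03485 m
Convert: delta = 0.03485 m = 34.85 mm
Final answer: delta = 34.85 mm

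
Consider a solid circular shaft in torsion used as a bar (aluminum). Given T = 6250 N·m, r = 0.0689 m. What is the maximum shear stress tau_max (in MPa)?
Model: a solid circular shaft in torsion, so tau_max = (2·T) / (π·r^3).
Substitute:
  tau_max = (2 × 6250) / (π × 0.0689^3)
  tau_max = 1.216 × 10⁷ Pa
Convert: tau_max = 1.216 × 10⁷ Pa = 12.16 MPa
Final answer: tau_max = 12.16 MPa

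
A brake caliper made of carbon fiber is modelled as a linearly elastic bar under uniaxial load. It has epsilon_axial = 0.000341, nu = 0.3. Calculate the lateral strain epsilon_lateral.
Model: a linearly elastic bar under uniaxial load, so epsilon_lateral = -nu·epsilon_axial.
Substitute:
  epsilon_lateral = -(0.3 × 0.000341)
  epsilon_lateral = -0.0001023
Final answer: epsilon_lateral = -0.0001023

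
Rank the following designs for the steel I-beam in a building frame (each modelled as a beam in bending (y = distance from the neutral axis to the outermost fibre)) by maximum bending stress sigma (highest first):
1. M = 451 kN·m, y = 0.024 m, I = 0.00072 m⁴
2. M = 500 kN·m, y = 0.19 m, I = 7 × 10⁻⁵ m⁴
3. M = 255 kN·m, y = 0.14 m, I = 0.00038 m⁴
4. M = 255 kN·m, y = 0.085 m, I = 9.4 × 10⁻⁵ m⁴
Model: a beam in bending (y = distance from the neutral axis to the outermost fibre), so sigma = (M·y) / I (SI units).
  Case 1: sigma = (451000 × 0.024) / 0.00072 = 1.503 × 10⁷ Pa = 15.03 MPa
  Case 2: sigma = (500000 × 0.19) / (7 × 10⁻⁵) = 1.357 × 10⁹ Pa = 1357 MPa
  Case 3: sigma = (255000 × 0.14) / 0.00038 = 9.395 × 10⁷ Pa = 93.95 MPa
  Case 4: sigma = (255000 × 0.085) / (9.4 × 10⁻⁵) = 2.306 × 10⁸ Pa = 230.6 MPa
Ordering: 1357 MPa (case 2) > 230.6 MPa (case 4) > 93.95 MPa (case 3) > 15.03 MPa (case 1)
Final answer: 2, 4, 3, 1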